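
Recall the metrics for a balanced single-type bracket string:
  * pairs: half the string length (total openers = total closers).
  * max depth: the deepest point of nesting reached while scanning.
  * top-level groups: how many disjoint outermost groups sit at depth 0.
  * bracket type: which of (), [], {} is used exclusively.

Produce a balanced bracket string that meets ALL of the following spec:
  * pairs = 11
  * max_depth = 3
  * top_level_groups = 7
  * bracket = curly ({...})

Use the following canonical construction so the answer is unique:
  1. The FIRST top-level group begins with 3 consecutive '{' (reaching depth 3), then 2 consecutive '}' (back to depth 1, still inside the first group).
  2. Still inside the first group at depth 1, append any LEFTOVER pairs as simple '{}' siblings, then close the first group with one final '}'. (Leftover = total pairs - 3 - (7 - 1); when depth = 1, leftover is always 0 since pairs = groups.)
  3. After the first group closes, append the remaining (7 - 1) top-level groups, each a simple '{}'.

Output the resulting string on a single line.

Answer: {{{}}{}{}}{}{}{}{}{}{}

Derivation:
Spec: pairs=11 depth=3 groups=7
Leftover pairs = 11 - 3 - (7-1) = 2
First group: deep chain of depth 3 + 2 sibling pairs
Remaining 6 groups: simple '{}' each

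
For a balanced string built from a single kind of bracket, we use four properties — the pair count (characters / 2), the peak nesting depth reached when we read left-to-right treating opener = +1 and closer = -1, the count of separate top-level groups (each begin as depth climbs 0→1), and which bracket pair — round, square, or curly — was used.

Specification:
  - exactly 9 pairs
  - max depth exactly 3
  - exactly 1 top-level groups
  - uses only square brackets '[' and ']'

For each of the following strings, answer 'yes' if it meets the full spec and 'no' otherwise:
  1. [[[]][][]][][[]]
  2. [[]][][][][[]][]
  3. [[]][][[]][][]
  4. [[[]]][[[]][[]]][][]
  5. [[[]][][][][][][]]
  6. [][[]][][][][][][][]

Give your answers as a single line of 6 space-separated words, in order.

Answer: no no no no yes no

Derivation:
String 1 '[[[]][][]][][[]]': depth seq [1 2 3 2 1 2 1 2 1 0 1 0 1 2 1 0]
  -> pairs=8 depth=3 groups=3 -> no
String 2 '[[]][][][][[]][]': depth seq [1 2 1 0 1 0 1 0 1 0 1 2 1 0 1 0]
  -> pairs=8 depth=2 groups=6 -> no
String 3 '[[]][][[]][][]': depth seq [1 2 1 0 1 0 1 2 1 0 1 0 1 0]
  -> pairs=7 depth=2 groups=5 -> no
String 4 '[[[]]][[[]][[]]][][]': depth seq [1 2 3 2 1 0 1 2 3 2 1 2 3 2 1 0 1 0 1 0]
  -> pairs=10 depth=3 groups=4 -> no
String 5 '[[[]][][][][][][]]': depth seq [1 2 3 2 1 2 1 2 1 2 1 2 1 2 1 2 1 0]
  -> pairs=9 depth=3 groups=1 -> yes
String 6 '[][[]][][][][][][][]': depth seq [1 0 1 2 1 0 1 0 1 0 1 0 1 0 1 0 1 0 1 0]
  -> pairs=10 depth=2 groups=9 -> no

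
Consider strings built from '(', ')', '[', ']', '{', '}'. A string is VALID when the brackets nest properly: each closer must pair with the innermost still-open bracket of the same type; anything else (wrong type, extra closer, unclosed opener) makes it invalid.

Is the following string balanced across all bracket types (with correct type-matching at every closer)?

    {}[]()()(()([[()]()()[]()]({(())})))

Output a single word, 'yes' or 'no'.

pos 0: push '{'; stack = {
pos 1: '}' matches '{'; pop; stack = (empty)
pos 2: push '['; stack = [
pos 3: ']' matches '['; pop; stack = (empty)
pos 4: push '('; stack = (
pos 5: ')' matches '('; pop; stack = (empty)
pos 6: push '('; stack = (
pos 7: ')' matches '('; pop; stack = (empty)
pos 8: push '('; stack = (
pos 9: push '('; stack = ((
pos 10: ')' matches '('; pop; stack = (
pos 11: push '('; stack = ((
pos 12: push '['; stack = (([
pos 13: push '['; stack = (([[
pos 14: push '('; stack = (([[(
pos 15: ')' matches '('; pop; stack = (([[
pos 16: ']' matches '['; pop; stack = (([
pos 17: push '('; stack = (([(
pos 18: ')' matches '('; pop; stack = (([
pos 19: push '('; stack = (([(
pos 20: ')' matches '('; pop; stack = (([
pos 21: push '['; stack = (([[
pos 22: ']' matches '['; pop; stack = (([
pos 23: push '('; stack = (([(
pos 24: ')' matches '('; pop; stack = (([
pos 25: ']' matches '['; pop; stack = ((
pos 26: push '('; stack = (((
pos 27: push '{'; stack = ((({
pos 28: push '('; stack = ((({(
pos 29: push '('; stack = ((({((
pos 30: ')' matches '('; pop; stack = ((({(
pos 31: ')' matches '('; pop; stack = ((({
pos 32: '}' matches '{'; pop; stack = (((
pos 33: ')' matches '('; pop; stack = ((
pos 34: ')' matches '('; pop; stack = (
pos 35: ')' matches '('; pop; stack = (empty)
end: stack empty → VALID
Verdict: properly nested → yes

Answer: yes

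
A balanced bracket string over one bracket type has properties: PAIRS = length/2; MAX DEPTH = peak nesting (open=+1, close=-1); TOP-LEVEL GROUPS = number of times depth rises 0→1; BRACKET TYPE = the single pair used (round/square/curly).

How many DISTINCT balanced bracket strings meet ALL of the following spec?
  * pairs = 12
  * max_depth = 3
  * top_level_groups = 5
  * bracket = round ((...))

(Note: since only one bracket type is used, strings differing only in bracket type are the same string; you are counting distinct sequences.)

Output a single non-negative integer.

Answer: 5170

Derivation:
Spec: pairs=12 depth=3 groups=5
Count(depth <= 3) = 5500
Count(depth <= 2) = 330
Count(depth == 3) = 5500 - 330 = 5170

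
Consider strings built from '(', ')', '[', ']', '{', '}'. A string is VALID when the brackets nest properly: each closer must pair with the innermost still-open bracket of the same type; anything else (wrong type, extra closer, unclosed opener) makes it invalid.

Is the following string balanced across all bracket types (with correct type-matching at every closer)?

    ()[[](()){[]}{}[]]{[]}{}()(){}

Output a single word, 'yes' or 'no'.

Answer: yes

Derivation:
pos 0: push '('; stack = (
pos 1: ')' matches '('; pop; stack = (empty)
pos 2: push '['; stack = [
pos 3: push '['; stack = [[
pos 4: ']' matches '['; pop; stack = [
pos 5: push '('; stack = [(
pos 6: push '('; stack = [((
pos 7: ')' matches '('; pop; stack = [(
pos 8: ')' matches '('; pop; stack = [
pos 9: push '{'; stack = [{
pos 10: push '['; stack = [{[
pos 11: ']' matches '['; pop; stack = [{
pos 12: '}' matches '{'; pop; stack = [
pos 13: push '{'; stack = [{
pos 14: '}' matches '{'; pop; stack = [
pos 15: push '['; stack = [[
pos 16: ']' matches '['; pop; stack = [
pos 17: ']' matches '['; pop; stack = (empty)
pos 18: push '{'; stack = {
pos 19: push '['; stack = {[
pos 20: ']' matches '['; pop; stack = {
pos 21: '}' matches '{'; pop; stack = (empty)
pos 22: push '{'; stack = {
pos 23: '}' matches '{'; pop; stack = (empty)
pos 24: push '('; stack = (
pos 25: ')' matches '('; pop; stack = (empty)
pos 26: push '('; stack = (
pos 27: ')' matches '('; pop; stack = (empty)
pos 28: push '{'; stack = {
pos 29: '}' matches '{'; pop; stack = (empty)
end: stack empty → VALID
Verdict: properly nested → yes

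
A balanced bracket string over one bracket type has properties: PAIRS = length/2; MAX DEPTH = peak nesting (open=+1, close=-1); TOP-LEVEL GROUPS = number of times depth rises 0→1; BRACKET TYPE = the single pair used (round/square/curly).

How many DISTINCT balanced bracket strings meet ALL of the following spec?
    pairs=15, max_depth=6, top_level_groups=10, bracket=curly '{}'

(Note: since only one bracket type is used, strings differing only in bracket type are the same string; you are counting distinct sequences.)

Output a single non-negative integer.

Answer: 10

Derivation:
Spec: pairs=15 depth=6 groups=10
Count(depth <= 6) = 7752
Count(depth <= 5) = 7742
Count(depth == 6) = 7752 - 7742 = 10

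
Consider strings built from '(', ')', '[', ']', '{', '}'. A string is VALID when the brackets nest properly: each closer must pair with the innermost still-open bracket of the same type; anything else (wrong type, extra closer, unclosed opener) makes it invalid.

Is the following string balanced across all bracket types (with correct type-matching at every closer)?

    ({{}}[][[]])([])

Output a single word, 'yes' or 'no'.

Answer: yes

Derivation:
pos 0: push '('; stack = (
pos 1: push '{'; stack = ({
pos 2: push '{'; stack = ({{
pos 3: '}' matches '{'; pop; stack = ({
pos 4: '}' matches '{'; pop; stack = (
pos 5: push '['; stack = ([
pos 6: ']' matches '['; pop; stack = (
pos 7: push '['; stack = ([
pos 8: push '['; stack = ([[
pos 9: ']' matches '['; pop; stack = ([
pos 10: ']' matches '['; pop; stack = (
pos 11: ')' matches '('; pop; stack = (empty)
pos 12: push '('; stack = (
pos 13: push '['; stack = ([
pos 14: ']' matches '['; pop; stack = (
pos 15: ')' matches '('; pop; stack = (empty)
end: stack empty → VALID
Verdict: properly nested → yes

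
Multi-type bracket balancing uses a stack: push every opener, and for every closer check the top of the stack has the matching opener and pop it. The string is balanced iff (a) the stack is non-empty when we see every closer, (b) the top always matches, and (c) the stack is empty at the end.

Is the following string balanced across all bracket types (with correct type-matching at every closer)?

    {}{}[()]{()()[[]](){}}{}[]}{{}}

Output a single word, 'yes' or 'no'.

Answer: no

Derivation:
pos 0: push '{'; stack = {
pos 1: '}' matches '{'; pop; stack = (empty)
pos 2: push '{'; stack = {
pos 3: '}' matches '{'; pop; stack = (empty)
pos 4: push '['; stack = [
pos 5: push '('; stack = [(
pos 6: ')' matches '('; pop; stack = [
pos 7: ']' matches '['; pop; stack = (empty)
pos 8: push '{'; stack = {
pos 9: push '('; stack = {(
pos 10: ')' matches '('; pop; stack = {
pos 11: push '('; stack = {(
pos 12: ')' matches '('; pop; stack = {
pos 13: push '['; stack = {[
pos 14: push '['; stack = {[[
pos 15: ']' matches '['; pop; stack = {[
pos 16: ']' matches '['; pop; stack = {
pos 17: push '('; stack = {(
pos 18: ')' matches '('; pop; stack = {
pos 19: push '{'; stack = {{
pos 20: '}' matches '{'; pop; stack = {
pos 21: '}' matches '{'; pop; stack = (empty)
pos 22: push '{'; stack = {
pos 23: '}' matches '{'; pop; stack = (empty)
pos 24: push '['; stack = [
pos 25: ']' matches '['; pop; stack = (empty)
pos 26: saw closer '}' but stack is empty → INVALID
Verdict: unmatched closer '}' at position 26 → no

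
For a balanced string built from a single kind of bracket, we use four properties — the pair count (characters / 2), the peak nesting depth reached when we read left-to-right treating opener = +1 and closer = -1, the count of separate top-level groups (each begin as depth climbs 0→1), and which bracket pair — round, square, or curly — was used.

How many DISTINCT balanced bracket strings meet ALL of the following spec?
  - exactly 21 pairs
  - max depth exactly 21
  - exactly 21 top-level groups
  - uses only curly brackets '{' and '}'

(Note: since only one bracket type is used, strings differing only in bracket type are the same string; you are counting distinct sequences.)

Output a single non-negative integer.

Spec: pairs=21 depth=21 groups=21
Count(depth <= 21) = 1
Count(depth <= 20) = 1
Count(depth == 21) = 1 - 1 = 0

Answer: 0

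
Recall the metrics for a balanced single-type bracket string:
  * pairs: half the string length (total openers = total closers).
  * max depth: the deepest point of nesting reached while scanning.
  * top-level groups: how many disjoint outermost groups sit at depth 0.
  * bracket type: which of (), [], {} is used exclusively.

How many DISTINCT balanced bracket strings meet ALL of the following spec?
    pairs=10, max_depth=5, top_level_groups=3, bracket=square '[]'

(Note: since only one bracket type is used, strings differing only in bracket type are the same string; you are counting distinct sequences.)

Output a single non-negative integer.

Spec: pairs=10 depth=5 groups=3
Count(depth <= 5) = 3165
Count(depth <= 4) = 2424
Count(depth == 5) = 3165 - 2424 = 741

Answer: 741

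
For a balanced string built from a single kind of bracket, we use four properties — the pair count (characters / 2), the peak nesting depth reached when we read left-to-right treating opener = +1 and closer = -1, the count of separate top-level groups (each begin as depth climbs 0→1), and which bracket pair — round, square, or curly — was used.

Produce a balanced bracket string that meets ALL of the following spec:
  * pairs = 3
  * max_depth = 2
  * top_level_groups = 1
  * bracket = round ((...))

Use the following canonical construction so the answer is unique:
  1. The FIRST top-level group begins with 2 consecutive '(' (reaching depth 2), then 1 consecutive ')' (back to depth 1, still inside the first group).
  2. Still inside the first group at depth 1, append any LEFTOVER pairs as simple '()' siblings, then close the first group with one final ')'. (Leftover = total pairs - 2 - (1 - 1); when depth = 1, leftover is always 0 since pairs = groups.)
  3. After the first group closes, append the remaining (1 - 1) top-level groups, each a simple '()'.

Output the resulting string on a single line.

Spec: pairs=3 depth=2 groups=1
Leftover pairs = 3 - 2 - (1-1) = 1
First group: deep chain of depth 2 + 1 sibling pairs
Remaining 0 groups: simple '()' each

Answer: (()())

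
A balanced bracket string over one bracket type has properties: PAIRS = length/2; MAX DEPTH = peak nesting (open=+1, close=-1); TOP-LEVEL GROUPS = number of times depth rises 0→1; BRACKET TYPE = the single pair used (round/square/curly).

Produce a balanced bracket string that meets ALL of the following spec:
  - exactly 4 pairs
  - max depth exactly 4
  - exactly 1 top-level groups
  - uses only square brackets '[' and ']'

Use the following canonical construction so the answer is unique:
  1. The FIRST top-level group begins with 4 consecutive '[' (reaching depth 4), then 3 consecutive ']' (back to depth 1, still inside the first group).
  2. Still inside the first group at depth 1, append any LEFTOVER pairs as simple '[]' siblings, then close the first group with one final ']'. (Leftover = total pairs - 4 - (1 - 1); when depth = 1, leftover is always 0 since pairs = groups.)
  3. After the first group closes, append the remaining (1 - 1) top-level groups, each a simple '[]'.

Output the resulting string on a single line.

Answer: [[[[]]]]

Derivation:
Spec: pairs=4 depth=4 groups=1
Leftover pairs = 4 - 4 - (1-1) = 0
First group: deep chain of depth 4 + 0 sibling pairs
Remaining 0 groups: simple '[]' each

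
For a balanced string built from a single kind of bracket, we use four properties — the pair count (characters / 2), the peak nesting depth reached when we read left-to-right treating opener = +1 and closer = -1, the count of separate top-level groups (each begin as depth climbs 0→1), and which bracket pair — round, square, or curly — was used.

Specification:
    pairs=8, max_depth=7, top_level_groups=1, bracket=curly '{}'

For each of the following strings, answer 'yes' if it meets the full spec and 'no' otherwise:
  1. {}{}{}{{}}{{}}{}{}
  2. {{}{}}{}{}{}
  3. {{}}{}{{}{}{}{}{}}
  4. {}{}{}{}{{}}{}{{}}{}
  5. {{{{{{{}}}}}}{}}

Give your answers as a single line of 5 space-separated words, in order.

Answer: no no no no yes

Derivation:
String 1 '{}{}{}{{}}{{}}{}{}': depth seq [1 0 1 0 1 0 1 2 1 0 1 2 1 0 1 0 1 0]
  -> pairs=9 depth=2 groups=7 -> no
String 2 '{{}{}}{}{}{}': depth seq [1 2 1 2 1 0 1 0 1 0 1 0]
  -> pairs=6 depth=2 groups=4 -> no
String 3 '{{}}{}{{}{}{}{}{}}': depth seq [1 2 1 0 1 0 1 2 1 2 1 2 1 2 1 2 1 0]
  -> pairs=9 depth=2 groups=3 -> no
String 4 '{}{}{}{}{{}}{}{{}}{}': depth seq [1 0 1 0 1 0 1 0 1 2 1 0 1 0 1 2 1 0 1 0]
  -> pairs=10 depth=2 groups=8 -> no
String 5 '{{{{{{{}}}}}}{}}': depth seq [1 2 3 4 5 6 7 6 5 4 3 2 1 2 1 0]
  -> pairs=8 depth=7 groups=1 -> yes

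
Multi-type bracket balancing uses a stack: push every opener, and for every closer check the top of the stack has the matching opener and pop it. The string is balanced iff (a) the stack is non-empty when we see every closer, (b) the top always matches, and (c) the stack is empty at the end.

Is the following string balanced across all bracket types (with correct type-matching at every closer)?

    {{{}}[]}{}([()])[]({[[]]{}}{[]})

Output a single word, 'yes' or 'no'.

Answer: yes

Derivation:
pos 0: push '{'; stack = {
pos 1: push '{'; stack = {{
pos 2: push '{'; stack = {{{
pos 3: '}' matches '{'; pop; stack = {{
pos 4: '}' matches '{'; pop; stack = {
pos 5: push '['; stack = {[
pos 6: ']' matches '['; pop; stack = {
pos 7: '}' matches '{'; pop; stack = (empty)
pos 8: push '{'; stack = {
pos 9: '}' matches '{'; pop; stack = (empty)
pos 10: push '('; stack = (
pos 11: push '['; stack = ([
pos 12: push '('; stack = ([(
pos 13: ')' matches '('; pop; stack = ([
pos 14: ']' matches '['; pop; stack = (
pos 15: ')' matches '('; pop; stack = (empty)
pos 16: push '['; stack = [
pos 17: ']' matches '['; pop; stack = (empty)
pos 18: push '('; stack = (
pos 19: push '{'; stack = ({
pos 20: push '['; stack = ({[
pos 21: push '['; stack = ({[[
pos 22: ']' matches '['; pop; stack = ({[
pos 23: ']' matches '['; pop; stack = ({
pos 24: push '{'; stack = ({{
pos 25: '}' matches '{'; pop; stack = ({
pos 26: '}' matches '{'; pop; stack = (
pos 27: push '{'; stack = ({
pos 28: push '['; stack = ({[
pos 29: ']' matches '['; pop; stack = ({
pos 30: '}' matches '{'; pop; stack = (
pos 31: ')' matches '('; pop; stack = (empty)
end: stack empty → VALID
Verdict: properly nested → yes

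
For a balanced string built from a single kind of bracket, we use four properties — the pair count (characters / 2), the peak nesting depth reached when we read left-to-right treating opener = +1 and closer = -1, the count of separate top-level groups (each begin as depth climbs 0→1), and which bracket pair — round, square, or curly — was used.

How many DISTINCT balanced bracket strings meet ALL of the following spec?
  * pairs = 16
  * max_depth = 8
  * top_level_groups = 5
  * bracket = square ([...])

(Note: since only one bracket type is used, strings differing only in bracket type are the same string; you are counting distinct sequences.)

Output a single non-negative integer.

Spec: pairs=16 depth=8 groups=5
Count(depth <= 8) = 2404545
Count(depth <= 7) = 2364050
Count(depth == 8) = 2404545 - 2364050 = 40495

Answer: 40495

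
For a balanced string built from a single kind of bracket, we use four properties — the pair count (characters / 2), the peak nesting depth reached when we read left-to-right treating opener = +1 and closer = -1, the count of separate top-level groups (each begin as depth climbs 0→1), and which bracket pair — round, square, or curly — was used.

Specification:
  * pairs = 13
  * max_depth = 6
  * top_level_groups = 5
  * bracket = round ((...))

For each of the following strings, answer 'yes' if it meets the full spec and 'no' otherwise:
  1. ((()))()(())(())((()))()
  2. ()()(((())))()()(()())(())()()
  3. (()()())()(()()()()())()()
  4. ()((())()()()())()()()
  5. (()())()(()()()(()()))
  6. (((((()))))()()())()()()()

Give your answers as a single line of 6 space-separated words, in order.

String 1 '((()))()(())(())((()))()': depth seq [1 2 3 2 1 0 1 0 1 2 1 0 1 2 1 0 1 2 3 2 1 0 1 0]
  -> pairs=12 depth=3 groups=6 -> no
String 2 '()()(((())))()()(()())(())()()': depth seq [1 0 1 0 1 2 3 4 3 2 1 0 1 0 1 0 1 2 1 2 1 0 1 2 1 0 1 0 1 0]
  -> pairs=15 depth=4 groups=9 -> no
String 3 '(()()())()(()()()()())()()': depth seq [1 2 1 2 1 2 1 0 1 0 1 2 1 2 1 2 1 2 1 2 1 0 1 0 1 0]
  -> pairs=13 depth=2 groups=5 -> no
String 4 '()((())()()()())()()()': depth seq [1 0 1 2 3 2 1 2 1 2 1 2 1 2 1 0 1 0 1 0 1 0]
  -> pairs=11 depth=3 groups=5 -> no
String 5 '(()())()(()()()(()()))': depth seq [1 2 1 2 1 0 1 0 1 2 1 2 1 2 1 2 3 2 3 2 1 0]
  -> pairs=11 depth=3 groups=3 -> no
String 6 '(((((()))))()()())()()()()': depth seq [1 2 3 4 5 6 5 4 3 2 1 2 1 2 1 2 1 0 1 0 1 0 1 0 1 0]
  -> pairs=13 depth=6 groups=5 -> yes

Answer: no no no no no yes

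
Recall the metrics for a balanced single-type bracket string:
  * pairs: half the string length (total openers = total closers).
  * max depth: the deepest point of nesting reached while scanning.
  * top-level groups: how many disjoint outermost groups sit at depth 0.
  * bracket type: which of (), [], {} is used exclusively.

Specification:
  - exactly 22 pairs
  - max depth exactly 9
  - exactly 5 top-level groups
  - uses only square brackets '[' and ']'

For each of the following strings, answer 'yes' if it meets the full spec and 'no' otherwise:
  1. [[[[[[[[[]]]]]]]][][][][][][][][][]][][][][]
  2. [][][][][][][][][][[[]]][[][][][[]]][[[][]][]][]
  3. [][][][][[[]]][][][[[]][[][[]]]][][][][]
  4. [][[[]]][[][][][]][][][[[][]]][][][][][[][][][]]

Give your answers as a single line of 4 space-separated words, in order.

Answer: yes no no no

Derivation:
String 1 '[[[[[[[[[]]]]]]]][][][][][][][][][]][][][][]': depth seq [1 2 3 4 5 6 7 8 9 8 7 6 5 4 3 2 1 2 1 2 1 2 1 2 1 2 1 2 1 2 1 2 1 2 1 0 1 0 1 0 1 0 1 0]
  -> pairs=22 depth=9 groups=5 -> yes
String 2 '[][][][][][][][][][[[]]][[][][][[]]][[[][]][]][]': depth seq [1 0 1 0 1 0 1 0 1 0 1 0 1 0 1 0 1 0 1 2 3 2 1 0 1 2 1 2 1 2 1 2 3 2 1 0 1 2 3 2 3 2 1 2 1 0 1 0]
  -> pairs=24 depth=3 groups=13 -> no
String 3 '[][][][][[[]]][][][[[]][[][[]]]][][][][]': depth seq [1 0 1 0 1 0 1 0 1 2 3 2 1 0 1 0 1 0 1 2 3 2 1 2 3 2 3 4 3 2 1 0 1 0 1 0 1 0 1 0]
  -> pairs=20 depth=4 groups=12 -> no
String 4 '[][[[]]][[][][][]][][][[[][]]][][][][][[][][][]]': depth seq [1 0 1 2 3 2 1 0 1 2 1 2 1 2 1 2 1 0 1 0 1 0 1 2 3 2 3 2 1 0 1 0 1 0 1 0 1 0 1 2 1 2 1 2 1 2 1 0]
  -> pairs=24 depth=3 groups=11 -> no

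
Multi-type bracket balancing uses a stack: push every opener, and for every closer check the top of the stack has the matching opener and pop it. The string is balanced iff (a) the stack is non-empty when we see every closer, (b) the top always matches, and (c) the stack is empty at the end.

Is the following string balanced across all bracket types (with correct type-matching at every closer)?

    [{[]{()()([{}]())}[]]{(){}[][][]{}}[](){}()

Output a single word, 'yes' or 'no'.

Answer: no

Derivation:
pos 0: push '['; stack = [
pos 1: push '{'; stack = [{
pos 2: push '['; stack = [{[
pos 3: ']' matches '['; pop; stack = [{
pos 4: push '{'; stack = [{{
pos 5: push '('; stack = [{{(
pos 6: ')' matches '('; pop; stack = [{{
pos 7: push '('; stack = [{{(
pos 8: ')' matches '('; pop; stack = [{{
pos 9: push '('; stack = [{{(
pos 10: push '['; stack = [{{([
pos 11: push '{'; stack = [{{([{
pos 12: '}' matches '{'; pop; stack = [{{([
pos 13: ']' matches '['; pop; stack = [{{(
pos 14: push '('; stack = [{{((
pos 15: ')' matches '('; pop; stack = [{{(
pos 16: ')' matches '('; pop; stack = [{{
pos 17: '}' matches '{'; pop; stack = [{
pos 18: push '['; stack = [{[
pos 19: ']' matches '['; pop; stack = [{
pos 20: saw closer ']' but top of stack is '{' (expected '}') → INVALID
Verdict: type mismatch at position 20: ']' closes '{' → no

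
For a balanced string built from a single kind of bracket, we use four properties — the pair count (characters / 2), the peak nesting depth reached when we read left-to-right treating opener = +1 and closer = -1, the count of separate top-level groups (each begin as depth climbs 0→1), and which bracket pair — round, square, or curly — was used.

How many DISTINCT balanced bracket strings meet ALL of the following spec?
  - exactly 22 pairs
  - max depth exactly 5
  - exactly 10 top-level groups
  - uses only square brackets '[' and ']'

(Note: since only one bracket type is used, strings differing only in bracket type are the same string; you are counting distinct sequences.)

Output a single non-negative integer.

Spec: pairs=22 depth=5 groups=10
Count(depth <= 5) = 138357250
Count(depth <= 4) = 97934505
Count(depth == 5) = 138357250 - 97934505 = 40422745

Answer: 40422745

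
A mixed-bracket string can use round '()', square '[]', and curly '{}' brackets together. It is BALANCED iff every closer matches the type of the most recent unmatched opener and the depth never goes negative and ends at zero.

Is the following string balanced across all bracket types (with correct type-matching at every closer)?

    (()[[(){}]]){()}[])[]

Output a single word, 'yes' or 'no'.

pos 0: push '('; stack = (
pos 1: push '('; stack = ((
pos 2: ')' matches '('; pop; stack = (
pos 3: push '['; stack = ([
pos 4: push '['; stack = ([[
pos 5: push '('; stack = ([[(
pos 6: ')' matches '('; pop; stack = ([[
pos 7: push '{'; stack = ([[{
pos 8: '}' matches '{'; pop; stack = ([[
pos 9: ']' matches '['; pop; stack = ([
pos 10: ']' matches '['; pop; stack = (
pos 11: ')' matches '('; pop; stack = (empty)
pos 12: push '{'; stack = {
pos 13: push '('; stack = {(
pos 14: ')' matches '('; pop; stack = {
pos 15: '}' matches '{'; pop; stack = (empty)
pos 16: push '['; stack = [
pos 17: ']' matches '['; pop; stack = (empty)
pos 18: saw closer ')' but stack is empty → INVALID
Verdict: unmatched closer ')' at position 18 → no

Answer: no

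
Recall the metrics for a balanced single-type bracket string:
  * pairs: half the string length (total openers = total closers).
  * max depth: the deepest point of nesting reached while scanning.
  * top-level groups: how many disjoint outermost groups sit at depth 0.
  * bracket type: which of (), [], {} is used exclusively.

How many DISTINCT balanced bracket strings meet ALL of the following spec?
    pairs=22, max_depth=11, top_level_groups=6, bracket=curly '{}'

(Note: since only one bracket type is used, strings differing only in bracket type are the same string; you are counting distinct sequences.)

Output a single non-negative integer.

Answer: 7244748

Derivation:
Spec: pairs=22 depth=11 groups=6
Count(depth <= 11) = 3509705448
Count(depth <= 10) = 3502460700
Count(depth == 11) = 3509705448 - 3502460700 = 7244748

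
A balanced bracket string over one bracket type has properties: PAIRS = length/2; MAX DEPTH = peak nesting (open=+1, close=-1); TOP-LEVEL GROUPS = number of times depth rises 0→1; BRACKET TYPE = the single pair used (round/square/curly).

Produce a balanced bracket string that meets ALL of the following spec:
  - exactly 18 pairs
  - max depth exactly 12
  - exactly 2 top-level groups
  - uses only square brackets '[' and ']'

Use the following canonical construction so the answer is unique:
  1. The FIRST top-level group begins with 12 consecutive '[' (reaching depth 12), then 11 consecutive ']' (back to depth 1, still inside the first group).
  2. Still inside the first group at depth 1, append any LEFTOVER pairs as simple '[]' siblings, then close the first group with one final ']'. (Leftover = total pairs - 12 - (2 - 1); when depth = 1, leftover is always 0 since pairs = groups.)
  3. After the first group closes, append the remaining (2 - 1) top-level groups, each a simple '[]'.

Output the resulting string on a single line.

Answer: [[[[[[[[[[[[]]]]]]]]]]][][][][][]][]

Derivation:
Spec: pairs=18 depth=12 groups=2
Leftover pairs = 18 - 12 - (2-1) = 5
First group: deep chain of depth 12 + 5 sibling pairs
Remaining 1 groups: simple '[]' each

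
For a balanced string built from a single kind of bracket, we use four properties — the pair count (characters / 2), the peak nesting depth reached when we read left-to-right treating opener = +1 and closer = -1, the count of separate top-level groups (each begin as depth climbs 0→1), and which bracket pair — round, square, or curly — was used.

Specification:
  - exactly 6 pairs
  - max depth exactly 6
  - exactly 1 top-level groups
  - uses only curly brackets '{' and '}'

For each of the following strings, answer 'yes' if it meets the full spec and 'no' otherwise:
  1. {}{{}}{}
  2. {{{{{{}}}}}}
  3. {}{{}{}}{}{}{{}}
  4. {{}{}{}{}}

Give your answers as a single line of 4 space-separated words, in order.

String 1 '{}{{}}{}': depth seq [1 0 1 2 1 0 1 0]
  -> pairs=4 depth=2 groups=3 -> no
String 2 '{{{{{{}}}}}}': depth seq [1 2 3 4 5 6 5 4 3 2 1 0]
  -> pairs=6 depth=6 groups=1 -> yes
String 3 '{}{{}{}}{}{}{{}}': depth seq [1 0 1 2 1 2 1 0 1 0 1 0 1 2 1 0]
  -> pairs=8 depth=2 groups=5 -> no
String 4 '{{}{}{}{}}': depth seq [1 2 1 2 1 2 1 2 1 0]
  -> pairs=5 depth=2 groups=1 -> no

Answer: no yes no no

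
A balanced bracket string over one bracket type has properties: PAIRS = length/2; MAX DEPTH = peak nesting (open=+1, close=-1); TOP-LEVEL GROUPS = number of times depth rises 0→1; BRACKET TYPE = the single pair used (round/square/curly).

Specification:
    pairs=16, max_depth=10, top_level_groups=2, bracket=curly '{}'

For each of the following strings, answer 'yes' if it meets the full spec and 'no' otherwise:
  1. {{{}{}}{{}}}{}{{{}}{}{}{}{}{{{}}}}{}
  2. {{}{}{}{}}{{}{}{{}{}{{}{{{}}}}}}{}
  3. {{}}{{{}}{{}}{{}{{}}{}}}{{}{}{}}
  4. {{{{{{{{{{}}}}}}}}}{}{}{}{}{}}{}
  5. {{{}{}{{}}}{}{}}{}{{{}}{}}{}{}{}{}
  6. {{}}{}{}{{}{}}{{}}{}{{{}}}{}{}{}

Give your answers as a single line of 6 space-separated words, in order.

Answer: no no no yes no no

Derivation:
String 1 '{{{}{}}{{}}}{}{{{}}{}{}{}{}{{{}}}}{}': depth seq [1 2 3 2 3 2 1 2 3 2 1 0 1 0 1 2 3 2 1 2 1 2 1 2 1 2 1 2 3 4 3 2 1 0 1 0]
  -> pairs=18 depth=4 groups=4 -> no
String 2 '{{}{}{}{}}{{}{}{{}{}{{}{{{}}}}}}{}': depth seq [1 2 1 2 1 2 1 2 1 0 1 2 1 2 1 2 3 2 3 2 3 4 3 4 5 6 5 4 3 2 1 0 1 0]
  -> pairs=17 depth=6 groups=3 -> no
String 3 '{{}}{{{}}{{}}{{}{{}}{}}}{{}{}{}}': depth seq [1 2 1 0 1 2 3 2 1 2 3 2 1 2 3 2 3 4 3 2 3 2 1 0 1 2 1 2 1 2 1 0]
  -> pairs=16 depth=4 groups=3 -> no
String 4 '{{{{{{{{{{}}}}}}}}}{}{}{}{}{}}{}': depth seq [1 2 3 4 5 6 7 8 9 10 9 8 7 6 5 4 3 2 1 2 1 2 1 2 1 2 1 2 1 0 1 0]
  -> pairs=16 depth=10 groups=2 -> yes
String 5 '{{{}{}{{}}}{}{}}{}{{{}}{}}{}{}{}{}': depth seq [1 2 3 2 3 2 3 4 3 2 1 2 1 2 1 0 1 0 1 2 3 2 1 2 1 0 1 0 1 0 1 0 1 0]
  -> pairs=17 depth=4 groups=7 -> no
String 6 '{{}}{}{}{{}{}}{{}}{}{{{}}}{}{}{}': depth seq [1 2 1 0 1 0 1 0 1 2 1 2 1 0 1 2 1 0 1 0 1 2 3 2 1 0 1 0 1 0 1 0]
  -> pairs=16 depth=3 groups=10 -> no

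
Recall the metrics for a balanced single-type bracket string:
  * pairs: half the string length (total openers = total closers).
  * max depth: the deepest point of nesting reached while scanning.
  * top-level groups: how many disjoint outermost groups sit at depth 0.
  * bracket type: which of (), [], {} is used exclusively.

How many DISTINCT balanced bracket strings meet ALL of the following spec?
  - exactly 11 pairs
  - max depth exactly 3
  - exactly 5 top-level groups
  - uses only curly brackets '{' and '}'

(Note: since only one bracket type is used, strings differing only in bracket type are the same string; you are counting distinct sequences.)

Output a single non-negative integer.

Spec: pairs=11 depth=3 groups=5
Count(depth <= 3) = 1970
Count(depth <= 2) = 210
Count(depth == 3) = 1970 - 210 = 1760

Answer: 1760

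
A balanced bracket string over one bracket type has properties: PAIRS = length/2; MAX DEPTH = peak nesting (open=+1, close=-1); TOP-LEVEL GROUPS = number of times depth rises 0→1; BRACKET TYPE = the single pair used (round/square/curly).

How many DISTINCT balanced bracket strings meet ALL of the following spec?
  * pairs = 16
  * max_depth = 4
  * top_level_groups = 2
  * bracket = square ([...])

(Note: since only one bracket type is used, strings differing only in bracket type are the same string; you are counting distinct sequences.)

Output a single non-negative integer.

Answer: 1077513

Derivation:
Spec: pairs=16 depth=4 groups=2
Count(depth <= 4) = 1147145
Count(depth <= 3) = 69632
Count(depth == 4) = 1147145 - 69632 = 1077513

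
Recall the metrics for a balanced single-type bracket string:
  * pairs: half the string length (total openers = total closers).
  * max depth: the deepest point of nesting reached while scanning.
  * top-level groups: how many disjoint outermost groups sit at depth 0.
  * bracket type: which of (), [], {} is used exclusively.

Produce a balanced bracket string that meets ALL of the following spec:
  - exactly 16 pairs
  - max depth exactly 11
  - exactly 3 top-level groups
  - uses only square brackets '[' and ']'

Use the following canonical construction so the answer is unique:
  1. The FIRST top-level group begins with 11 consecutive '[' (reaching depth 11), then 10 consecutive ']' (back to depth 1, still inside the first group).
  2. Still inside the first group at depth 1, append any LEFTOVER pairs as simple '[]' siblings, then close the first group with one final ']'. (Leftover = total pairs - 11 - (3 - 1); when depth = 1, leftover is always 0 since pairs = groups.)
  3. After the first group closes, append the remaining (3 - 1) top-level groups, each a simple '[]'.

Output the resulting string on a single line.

Spec: pairs=16 depth=11 groups=3
Leftover pairs = 16 - 11 - (3-1) = 3
First group: deep chain of depth 11 + 3 sibling pairs
Remaining 2 groups: simple '[]' each

Answer: [[[[[[[[[[[]]]]]]]]]][][][]][][]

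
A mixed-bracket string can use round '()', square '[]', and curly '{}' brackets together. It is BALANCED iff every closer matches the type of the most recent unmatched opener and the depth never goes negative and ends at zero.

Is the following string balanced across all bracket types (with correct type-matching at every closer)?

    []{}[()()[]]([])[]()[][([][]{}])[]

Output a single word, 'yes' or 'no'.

Answer: no

Derivation:
pos 0: push '['; stack = [
pos 1: ']' matches '['; pop; stack = (empty)
pos 2: push '{'; stack = {
pos 3: '}' matches '{'; pop; stack = (empty)
pos 4: push '['; stack = [
pos 5: push '('; stack = [(
pos 6: ')' matches '('; pop; stack = [
pos 7: push '('; stack = [(
pos 8: ')' matches '('; pop; stack = [
pos 9: push '['; stack = [[
pos 10: ']' matches '['; pop; stack = [
pos 11: ']' matches '['; pop; stack = (empty)
pos 12: push '('; stack = (
pos 13: push '['; stack = ([
pos 14: ']' matches '['; pop; stack = (
pos 15: ')' matches '('; pop; stack = (empty)
pos 16: push '['; stack = [
pos 17: ']' matches '['; pop; stack = (empty)
pos 18: push '('; stack = (
pos 19: ')' matches '('; pop; stack = (empty)
pos 20: push '['; stack = [
pos 21: ']' matches '['; pop; stack = (empty)
pos 22: push '['; stack = [
pos 23: push '('; stack = [(
pos 24: push '['; stack = [([
pos 25: ']' matches '['; pop; stack = [(
pos 26: push '['; stack = [([
pos 27: ']' matches '['; pop; stack = [(
pos 28: push '{'; stack = [({
pos 29: '}' matches '{'; pop; stack = [(
pos 30: saw closer ']' but top of stack is '(' (expected ')') → INVALID
Verdict: type mismatch at position 30: ']' closes '(' → no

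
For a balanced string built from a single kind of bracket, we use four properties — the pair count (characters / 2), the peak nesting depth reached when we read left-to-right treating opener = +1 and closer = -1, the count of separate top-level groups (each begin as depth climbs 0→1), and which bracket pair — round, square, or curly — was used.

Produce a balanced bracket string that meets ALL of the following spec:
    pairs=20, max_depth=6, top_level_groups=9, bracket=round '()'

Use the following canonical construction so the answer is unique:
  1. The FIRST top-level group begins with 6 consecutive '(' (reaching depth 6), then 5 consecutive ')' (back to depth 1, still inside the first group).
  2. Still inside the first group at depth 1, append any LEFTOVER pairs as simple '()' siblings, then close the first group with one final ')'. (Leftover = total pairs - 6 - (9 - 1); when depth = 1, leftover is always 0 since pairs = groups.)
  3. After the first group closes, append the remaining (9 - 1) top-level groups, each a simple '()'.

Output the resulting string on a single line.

Spec: pairs=20 depth=6 groups=9
Leftover pairs = 20 - 6 - (9-1) = 6
First group: deep chain of depth 6 + 6 sibling pairs
Remaining 8 groups: simple '()' each

Answer: (((((()))))()()()()()())()()()()()()()()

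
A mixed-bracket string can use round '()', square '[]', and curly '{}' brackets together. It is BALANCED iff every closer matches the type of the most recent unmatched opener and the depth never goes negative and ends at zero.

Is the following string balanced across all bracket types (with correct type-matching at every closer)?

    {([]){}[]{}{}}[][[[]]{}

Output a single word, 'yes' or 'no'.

Answer: no

Derivation:
pos 0: push '{'; stack = {
pos 1: push '('; stack = {(
pos 2: push '['; stack = {([
pos 3: ']' matches '['; pop; stack = {(
pos 4: ')' matches '('; pop; stack = {
pos 5: push '{'; stack = {{
pos 6: '}' matches '{'; pop; stack = {
pos 7: push '['; stack = {[
pos 8: ']' matches '['; pop; stack = {
pos 9: push '{'; stack = {{
pos 10: '}' matches '{'; pop; stack = {
pos 11: push '{'; stack = {{
pos 12: '}' matches '{'; pop; stack = {
pos 13: '}' matches '{'; pop; stack = (empty)
pos 14: push '['; stack = [
pos 15: ']' matches '['; pop; stack = (empty)
pos 16: push '['; stack = [
pos 17: push '['; stack = [[
pos 18: push '['; stack = [[[
pos 19: ']' matches '['; pop; stack = [[
pos 20: ']' matches '['; pop; stack = [
pos 21: push '{'; stack = [{
pos 22: '}' matches '{'; pop; stack = [
end: stack still non-empty ([) → INVALID
Verdict: unclosed openers at end: [ → no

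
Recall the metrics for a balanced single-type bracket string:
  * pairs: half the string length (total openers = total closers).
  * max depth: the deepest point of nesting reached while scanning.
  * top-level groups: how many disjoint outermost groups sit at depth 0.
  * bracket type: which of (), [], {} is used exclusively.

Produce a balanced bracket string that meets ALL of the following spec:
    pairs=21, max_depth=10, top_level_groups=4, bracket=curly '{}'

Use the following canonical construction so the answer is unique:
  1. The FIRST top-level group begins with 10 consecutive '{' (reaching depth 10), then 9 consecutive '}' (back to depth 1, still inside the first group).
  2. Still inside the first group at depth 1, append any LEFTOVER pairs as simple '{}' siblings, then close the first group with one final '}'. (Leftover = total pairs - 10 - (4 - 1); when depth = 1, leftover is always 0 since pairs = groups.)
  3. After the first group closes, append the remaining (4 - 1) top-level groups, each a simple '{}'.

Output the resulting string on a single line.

Answer: {{{{{{{{{{}}}}}}}}}{}{}{}{}{}{}{}{}}{}{}{}

Derivation:
Spec: pairs=21 depth=10 groups=4
Leftover pairs = 21 - 10 - (4-1) = 8
First group: deep chain of depth 10 + 8 sibling pairs
Remaining 3 groups: simple '{}' each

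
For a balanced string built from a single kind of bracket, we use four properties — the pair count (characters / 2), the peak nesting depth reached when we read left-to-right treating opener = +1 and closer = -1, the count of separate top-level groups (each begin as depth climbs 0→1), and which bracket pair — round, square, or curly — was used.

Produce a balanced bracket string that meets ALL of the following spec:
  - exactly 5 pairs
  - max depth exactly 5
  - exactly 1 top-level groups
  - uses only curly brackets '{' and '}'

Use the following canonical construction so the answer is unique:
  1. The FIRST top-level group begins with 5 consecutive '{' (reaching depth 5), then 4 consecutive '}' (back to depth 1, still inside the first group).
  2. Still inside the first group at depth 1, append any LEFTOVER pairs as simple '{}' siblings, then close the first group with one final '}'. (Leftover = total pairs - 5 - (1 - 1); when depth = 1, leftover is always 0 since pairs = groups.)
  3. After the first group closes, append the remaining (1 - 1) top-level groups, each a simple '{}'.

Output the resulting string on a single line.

Spec: pairs=5 depth=5 groups=1
Leftover pairs = 5 - 5 - (1-1) = 0
First group: deep chain of depth 5 + 0 sibling pairs
Remaining 0 groups: simple '{}' each

Answer: {{{{{}}}}}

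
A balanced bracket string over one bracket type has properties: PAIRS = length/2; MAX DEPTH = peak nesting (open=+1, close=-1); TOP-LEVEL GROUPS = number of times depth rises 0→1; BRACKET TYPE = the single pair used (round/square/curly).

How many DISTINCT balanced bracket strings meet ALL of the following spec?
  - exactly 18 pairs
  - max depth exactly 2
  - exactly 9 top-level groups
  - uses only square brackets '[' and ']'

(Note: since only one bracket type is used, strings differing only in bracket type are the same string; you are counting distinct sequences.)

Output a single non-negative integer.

Answer: 24310

Derivation:
Spec: pairs=18 depth=2 groups=9
Count(depth <= 2) = 24310
Count(depth <= 1) = 0
Count(depth == 2) = 24310 - 0 = 24310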